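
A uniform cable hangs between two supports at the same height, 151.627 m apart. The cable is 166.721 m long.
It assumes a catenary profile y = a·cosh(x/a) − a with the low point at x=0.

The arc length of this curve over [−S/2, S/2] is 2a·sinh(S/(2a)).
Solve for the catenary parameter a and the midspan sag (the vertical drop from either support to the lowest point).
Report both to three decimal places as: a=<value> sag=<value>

a=99.530 sag=30.298

seed: a₀ = √(S³/(24(L−S))) = √(151.627³/(24·15.094)) = 98.097292
iter 1: u=0.772840  f(a)=+4.572e-01  f'(a)=-3.265e-01  a ← 98.097292 − (+4.572e-01/-3.265e-01) = 99.497645
iter 2: u=0.761963  f(a)=+9.975e-03  f'(a)=-3.124e-01  a ← 99.497645 − (+9.975e-03/-3.124e-01) = 99.529574
iter 3: u=0.761718  f(a)=+4.982e-06  f'(a)=-3.121e-01  a ← 99.529574 − (+4.982e-06/-3.121e-01) = 99.529590
iter 4: u=0.761718  f(a)=+1.279e-12  f'(a)=-3.121e-01  a ← 99.529590 − (+1.279e-12/-3.121e-01) = 99.529590
converged: |Δa| < 1e-12 after 4 iterations
sag = a·(cosh(S/(2a)) − 1) = 99.529590·(cosh(0.761718) − 1) = 30.297650
T_max/T_min = cosh(S/(2a)) = 1.304408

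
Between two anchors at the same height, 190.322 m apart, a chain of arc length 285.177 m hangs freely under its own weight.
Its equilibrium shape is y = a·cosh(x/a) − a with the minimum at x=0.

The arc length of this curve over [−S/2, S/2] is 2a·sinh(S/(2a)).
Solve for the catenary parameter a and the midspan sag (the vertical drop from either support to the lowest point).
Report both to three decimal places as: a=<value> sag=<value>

a=58.748 sag=95.469

seed: a₀ = √(S³/(24(L−S))) = √(190.322³/(24·94.855)) = 55.029777
iter 1: u=1.729264  f(a)=+1.524e+01  f'(a)=-4.595e+00  a ← 55.029777 − (+1.524e+01/-4.595e+00) = 58.345629
iter 2: u=1.630988  f(a)=+1.486e+00  f'(a)=-3.739e+00  a ← 58.345629 − (+1.486e+00/-3.739e+00) = 58.743015
iter 3: u=1.619954  f(a)=+1.750e-02  f'(a)=-3.651e+00  a ← 58.743015 − (+1.750e-02/-3.651e+00) = 58.747808
iter 4: u=1.619822  f(a)=+2.490e-06  f'(a)=-3.650e+00  a ← 58.747808 − (+2.490e-06/-3.650e+00) = 58.747809
iter 5: u=1.619822  f(a)=+5.684e-14  f'(a)=-3.650e+00  a ← 58.747809 − (+5.684e-14/-3.650e+00) = 58.747809
converged: |Δa| < 1e-12 after 5 iterations
sag = a·(cosh(S/(2a)) − 1) = 58.747809·(cosh(1.619822) − 1) = 95.468875
T_max/T_min = cosh(S/(2a)) = 2.625063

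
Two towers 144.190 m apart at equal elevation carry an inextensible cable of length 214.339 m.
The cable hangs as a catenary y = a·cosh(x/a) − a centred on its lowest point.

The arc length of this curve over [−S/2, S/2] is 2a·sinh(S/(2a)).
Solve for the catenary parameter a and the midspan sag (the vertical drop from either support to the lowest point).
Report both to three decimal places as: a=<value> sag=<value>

a=44.986 sag=71.242

seed: a₀ = √(S³/(24(L−S))) = √(144.190³/(24·70.149)) = 42.197464
iter 1: u=1.708515  f(a)=+1.098e+01  f'(a)=-4.402e+00  a ← 42.197464 − (+1.098e+01/-4.402e+00) = 44.691595
iter 2: u=1.613167  f(a)=+1.049e+00  f'(a)=-3.598e+00  a ← 44.691595 − (+1.049e+00/-3.598e+00) = 44.983076
iter 3: u=1.602714  f(a)=+1.180e-02  f'(a)=-3.517e+00  a ← 44.983076 − (+1.180e-02/-3.517e+00) = 44.986431
iter 4: u=1.602594  f(a)=+1.531e-06  f'(a)=-3.517e+00  a ← 44.986431 − (+1.531e-06/-3.517e+00) = 44.986431
iter 5: u=1.602594  f(a)=+0.000e+00  f'(a)=-3.517e+00  a ← 44.986431 − (+0.000e+00/-3.517e+00) = 44.986431
converged: |Δa| < 1e-12 after 5 iterations
sag = a·(cosh(S/(2a)) − 1) = 44.986431·(cosh(1.602594) − 1) = 71.242140
T_max/T_min = cosh(S/(2a)) = 2.583636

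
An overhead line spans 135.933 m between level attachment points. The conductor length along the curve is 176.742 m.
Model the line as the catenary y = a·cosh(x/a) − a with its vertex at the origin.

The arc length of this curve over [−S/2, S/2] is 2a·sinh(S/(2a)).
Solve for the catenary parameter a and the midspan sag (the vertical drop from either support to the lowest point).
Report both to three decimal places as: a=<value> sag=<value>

seed: a₀ = √(S³/(24(L−S))) = √(135.933³/(24·40.809)) = 50.641173
iter 1: u=1.342119  f(a)=+3.837e+00  f'(a)=-1.921e+00  a ← 50.641173 − (+3.837e+00/-1.921e+00) = 52.638278
iter 2: u=1.291199  f(a)=+2.387e-01  f'(a)=-1.689e+00  a ← 52.638278 − (+2.387e-01/-1.689e+00) = 52.779573
iter 3: u=1.287743  f(a)=+1.059e-03  f'(a)=-1.674e+00  a ← 52.779573 − (+1.059e-03/-1.674e+00) = 52.780205
iter 4: u=1.287727  f(a)=+2.104e-08  f'(a)=-1.674e+00  a ← 52.780205 − (+2.104e-08/-1.674e+00) = 52.780205
iter 5: u=1.287727  f(a)=+0.000e+00  f'(a)=-1.674e+00  a ← 52.780205 − (+0.000e+00/-1.674e+00) = 52.780205
converged: |Δa| < 1e-12 after 5 iterations
sag = a·(cosh(S/(2a)) − 1) = 52.780205·(cosh(1.287727) − 1) = 50.152704
T_max/T_min = cosh(S/(2a)) = 1.950218

a=52.780 sag=50.153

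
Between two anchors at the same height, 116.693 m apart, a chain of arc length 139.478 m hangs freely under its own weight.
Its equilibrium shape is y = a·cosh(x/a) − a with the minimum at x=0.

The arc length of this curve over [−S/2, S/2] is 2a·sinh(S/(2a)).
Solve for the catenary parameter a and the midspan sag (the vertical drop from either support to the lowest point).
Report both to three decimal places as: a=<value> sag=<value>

a=55.419 sag=33.659

seed: a₀ = √(S³/(24(L−S))) = √(116.693³/(24·22.785)) = 53.905995
iter 1: u=1.082375  f(a)=+1.373e+00  f'(a)=-9.486e-01  a ← 53.905995 − (+1.373e+00/-9.486e-01) = 55.352829
iter 2: u=1.054083  f(a)=+5.720e-02  f'(a)=-8.711e-01  a ← 55.352829 − (+5.720e-02/-8.711e-01) = 55.418495
iter 3: u=1.052834  f(a)=+1.089e-04  f'(a)=-8.677e-01  a ← 55.418495 − (+1.089e-04/-8.677e-01) = 55.418620
iter 4: u=1.052832  f(a)=+3.965e-10  f'(a)=-8.677e-01  a ← 55.418620 − (+3.965e-10/-8.677e-01) = 55.418620
iter 5: u=1.052832  f(a)=-2.842e-14  f'(a)=-8.677e-01  a ← 55.418620 − (-2.842e-14/-8.677e-01) = 55.418620
converged: |Δa| < 1e-12 after 5 iterations
sag = a·(cosh(S/(2a)) − 1) = 55.418620·(cosh(1.052832) − 1) = 33.658602
T_max/T_min = cosh(S/(2a)) = 1.607352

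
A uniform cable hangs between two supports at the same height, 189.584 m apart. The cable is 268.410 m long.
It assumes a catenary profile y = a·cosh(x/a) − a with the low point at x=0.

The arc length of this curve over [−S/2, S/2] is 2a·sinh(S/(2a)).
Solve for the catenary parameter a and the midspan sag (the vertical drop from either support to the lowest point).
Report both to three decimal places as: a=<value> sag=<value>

a=63.449 sag=84.999

seed: a₀ = √(S³/(24(L−S))) = √(189.584³/(24·78.826)) = 60.015324
iter 1: u=1.579463  f(a)=+1.044e+01  f'(a)=-3.343e+00  a ← 60.015324 − (+1.044e+01/-3.343e+00) = 63.137074
iter 2: u=1.501368  f(a)=+8.696e-01  f'(a)=-2.807e+00  a ← 63.137074 − (+8.696e-01/-2.807e+00) = 63.446841
iter 3: u=1.494038  f(a)=+7.250e-03  f'(a)=-2.761e+00  a ← 63.446841 − (+7.250e-03/-2.761e+00) = 63.449467
iter 4: u=1.493976  f(a)=+5.132e-07  f'(a)=-2.760e+00  a ← 63.449467 − (+5.132e-07/-2.760e+00) = 63.449467
iter 5: u=1.493976  f(a)=+5.684e-14  f'(a)=-2.760e+00  a ← 63.449467 − (+5.684e-14/-2.760e+00) = 63.449467
converged: |Δa| < 1e-12 after 5 iterations
sag = a·(cosh(S/(2a)) − 1) = 63.449467·(cosh(1.493976) − 1) = 84.998561
T_max/T_min = cosh(S/(2a)) = 2.339626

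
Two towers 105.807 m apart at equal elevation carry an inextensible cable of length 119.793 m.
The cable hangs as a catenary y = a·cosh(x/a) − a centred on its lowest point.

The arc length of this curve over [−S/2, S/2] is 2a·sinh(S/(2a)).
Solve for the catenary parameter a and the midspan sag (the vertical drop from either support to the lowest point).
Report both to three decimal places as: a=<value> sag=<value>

a=60.548 sag=24.620

seed: a₀ = √(S³/(24(L−S))) = √(105.807³/(24·13.986)) = 59.404483
iter 1: u=0.890564  f(a)=+5.652e-01  f'(a)=-5.093e-01  a ← 59.404483 − (+5.652e-01/-5.093e-01) = 60.514272
iter 2: u=0.874232  f(a)=+1.623e-02  f'(a)=-4.804e-01  a ← 60.514272 − (+1.623e-02/-4.804e-01) = 60.548050
iter 3: u=0.873744  f(a)=+1.425e-05  f'(a)=-4.796e-01  a ← 60.548050 − (+1.425e-05/-4.796e-01) = 60.548080
iter 4: u=0.873744  f(a)=+1.103e-11  f'(a)=-4.796e-01  a ← 60.548080 − (+1.103e-11/-4.796e-01) = 60.548080
converged: |Δa| < 1e-12 after 4 iterations
sag = a·(cosh(S/(2a)) − 1) = 60.548080·(cosh(0.873744) − 1) = 24.620346
T_max/T_min = cosh(S/(2a)) = 1.406625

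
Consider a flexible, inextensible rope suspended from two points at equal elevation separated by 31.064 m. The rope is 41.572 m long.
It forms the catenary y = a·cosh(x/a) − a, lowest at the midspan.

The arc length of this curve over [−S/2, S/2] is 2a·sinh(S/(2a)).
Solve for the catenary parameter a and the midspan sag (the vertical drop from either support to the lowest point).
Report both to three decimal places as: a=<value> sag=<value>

a=11.417 sag=12.298

seed: a₀ = √(S³/(24(L−S))) = √(31.064³/(24·10.508)) = 10.902357
iter 1: u=1.424646  f(a)=+1.119e+00  f'(a)=-2.348e+00  a ← 10.902357 − (+1.119e+00/-2.348e+00) = 11.379021
iter 2: u=1.364968  f(a)=+7.760e-02  f'(a)=-2.033e+00  a ← 11.379021 − (+7.760e-02/-2.033e+00) = 11.417188
iter 3: u=1.360405  f(a)=+4.343e-04  f'(a)=-2.010e+00  a ← 11.417188 − (+4.343e-04/-2.010e+00) = 11.417404
iter 4: u=1.360379  f(a)=+1.377e-08  f'(a)=-2.010e+00  a ← 11.417404 − (+1.377e-08/-2.010e+00) = 11.417404
iter 5: u=1.360379  f(a)=+7.105e-15  f'(a)=-2.010e+00  a ← 11.417404 − (+7.105e-15/-2.010e+00) = 11.417404
converged: |Δa| < 1e-12 after 5 iterations
sag = a·(cosh(S/(2a)) − 1) = 11.417404·(cosh(1.360379) − 1) = 12.297884
T_max/T_min = cosh(S/(2a)) = 2.077117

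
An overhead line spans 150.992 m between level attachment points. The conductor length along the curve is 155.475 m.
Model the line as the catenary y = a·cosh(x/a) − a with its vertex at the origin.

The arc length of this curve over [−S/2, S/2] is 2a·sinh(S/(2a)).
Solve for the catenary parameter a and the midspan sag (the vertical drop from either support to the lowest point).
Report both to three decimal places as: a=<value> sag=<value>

seed: a₀ = √(S³/(24(L−S))) = √(150.992³/(24·4.483)) = 178.871404
iter 1: u=0.422069  f(a)=+4.010e-02  f'(a)=-5.102e-02  a ← 178.871404 − (+4.010e-02/-5.102e-02) = 179.657314
iter 2: u=0.420222  f(a)=+2.658e-04  f'(a)=-5.035e-02  a ← 179.657314 − (+2.658e-04/-5.035e-02) = 179.662593
iter 3: u=0.420210  f(a)=+1.185e-08  f'(a)=-5.035e-02  a ← 179.662593 − (+1.185e-08/-5.035e-02) = 179.662594
iter 4: u=0.420210  f(a)=+2.842e-14  f'(a)=-5.035e-02  a ← 179.662594 − (+2.842e-14/-5.035e-02) = 179.662594
converged: |Δa| < 1e-12 after 4 iterations
sag = a·(cosh(S/(2a)) − 1) = 179.662594·(cosh(0.420210) − 1) = 16.096867
T_max/T_min = cosh(S/(2a)) = 1.089595

a=179.663 sag=16.097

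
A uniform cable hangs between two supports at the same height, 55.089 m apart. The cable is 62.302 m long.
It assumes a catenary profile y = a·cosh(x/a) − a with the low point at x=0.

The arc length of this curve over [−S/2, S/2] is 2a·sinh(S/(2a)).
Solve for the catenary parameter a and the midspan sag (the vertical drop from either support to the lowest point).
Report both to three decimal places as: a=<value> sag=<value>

seed: a₀ = √(S³/(24(L−S))) = √(55.089³/(24·7.213)) = 31.076618
iter 1: u=0.886342  f(a)=+2.887e-01  f'(a)=-5.017e-01  a ← 31.076618 − (+2.887e-01/-5.017e-01) = 31.652015
iter 2: u=0.870229  f(a)=+8.213e-03  f'(a)=-4.735e-01  a ← 31.652015 − (+8.213e-03/-4.735e-01) = 31.669359
iter 3: u=0.869752  f(a)=+7.079e-06  f'(a)=-4.727e-01  a ← 31.669359 − (+7.079e-06/-4.727e-01) = 31.669374
iter 4: u=0.869752  f(a)=+5.258e-12  f'(a)=-4.727e-01  a ← 31.669374 − (+5.258e-12/-4.727e-01) = 31.669374
converged: |Δa| < 1e-12 after 4 iterations
sag = a·(cosh(S/(2a)) − 1) = 31.669374·(cosh(0.869752) − 1) = 12.752851
T_max/T_min = cosh(S/(2a)) = 1.402687

a=31.669 sag=12.753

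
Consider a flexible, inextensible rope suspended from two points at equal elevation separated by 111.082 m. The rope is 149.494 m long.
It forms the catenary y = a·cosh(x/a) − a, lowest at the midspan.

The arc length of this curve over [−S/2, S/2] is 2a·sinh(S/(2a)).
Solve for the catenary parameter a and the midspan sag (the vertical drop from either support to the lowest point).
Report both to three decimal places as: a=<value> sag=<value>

seed: a₀ = √(S³/(24(L−S))) = √(111.082³/(24·38.412)) = 38.559061
iter 1: u=1.440414  f(a)=+4.187e+00  f'(a)=-2.438e+00  a ← 38.559061 − (+4.187e+00/-2.438e+00) = 40.276941
iter 2: u=1.378978  f(a)=+2.961e-01  f'(a)=-2.104e+00  a ← 40.276941 − (+2.961e-01/-2.104e+00) = 40.417676
iter 3: u=1.374176  f(a)=+1.730e-03  f'(a)=-2.079e+00  a ← 40.417676 − (+1.730e-03/-2.079e+00) = 40.418507
iter 4: u=1.374148  f(a)=+5.978e-08  f'(a)=-2.079e+00  a ← 40.418507 − (+5.978e-08/-2.079e+00) = 40.418507
iter 5: u=1.374148  f(a)=-2.842e-14  f'(a)=-2.079e+00  a ← 40.418507 − (-2.842e-14/-2.079e+00) = 40.418507
converged: |Δa| < 1e-12 after 5 iterations
sag = a·(cosh(S/(2a)) − 1) = 40.418507·(cosh(1.374148) − 1) = 44.556605
T_max/T_min = cosh(S/(2a)) = 2.102381

a=40.419 sag=44.557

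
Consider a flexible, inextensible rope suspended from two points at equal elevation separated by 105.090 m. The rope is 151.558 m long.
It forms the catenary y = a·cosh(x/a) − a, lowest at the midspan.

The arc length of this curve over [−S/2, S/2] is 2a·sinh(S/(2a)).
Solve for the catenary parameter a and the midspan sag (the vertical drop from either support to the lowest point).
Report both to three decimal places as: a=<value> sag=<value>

a=34.213 sag=48.931

seed: a₀ = √(S³/(24(L−S))) = √(105.090³/(24·46.468)) = 32.259637
iter 1: u=1.628816  f(a)=+6.568e+00  f'(a)=-3.721e+00  a ← 32.259637 − (+6.568e+00/-3.721e+00) = 34.024664
iter 2: u=1.544321  f(a)=+5.776e-01  f'(a)=-3.093e+00  a ← 34.024664 − (+5.776e-01/-3.093e+00) = 34.211394
iter 3: u=1.535892  f(a)=+5.418e-03  f'(a)=-3.035e+00  a ← 34.211394 − (+5.418e-03/-3.035e+00) = 34.213179
iter 4: u=1.535812  f(a)=+4.865e-07  f'(a)=-3.035e+00  a ← 34.213179 − (+4.865e-07/-3.035e+00) = 34.213179
iter 5: u=1.535812  f(a)=+2.842e-14  f'(a)=-3.035e+00  a ← 34.213179 − (+2.842e-14/-3.035e+00) = 34.213179
converged: |Δa| < 1e-12 after 5 iterations
sag = a·(cosh(S/(2a)) − 1) = 34.213179·(cosh(1.535812) − 1) = 48.931264
T_max/T_min = cosh(S/(2a)) = 2.430188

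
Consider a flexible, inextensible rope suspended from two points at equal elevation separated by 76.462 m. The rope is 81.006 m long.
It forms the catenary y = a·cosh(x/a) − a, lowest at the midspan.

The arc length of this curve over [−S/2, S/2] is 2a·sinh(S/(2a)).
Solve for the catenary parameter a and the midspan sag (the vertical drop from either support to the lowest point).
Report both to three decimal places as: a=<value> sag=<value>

seed: a₀ = √(S³/(24(L−S))) = √(76.462³/(24·4.544)) = 64.024132
iter 1: u=0.597134  f(a)=+8.170e-02  f'(a)=-1.471e-01  a ← 64.024132 − (+8.170e-02/-1.471e-01) = 64.579665
iter 2: u=0.591997  f(a)=+1.076e-03  f'(a)=-1.432e-01  a ← 64.579665 − (+1.076e-03/-1.432e-01) = 64.587175
iter 3: u=0.591929  f(a)=+1.919e-07  f'(a)=-1.432e-01  a ← 64.587175 − (+1.919e-07/-1.432e-01) = 64.587176
iter 4: u=0.591929  f(a)=+0.000e+00  f'(a)=-1.432e-01  a ← 64.587176 − (+0.000e+00/-1.432e-01) = 64.587176
converged: |Δa| < 1e-12 after 4 iterations
sag = a·(cosh(S/(2a)) − 1) = 64.587176·(cosh(0.591929) − 1) = 11.649274
T_max/T_min = cosh(S/(2a)) = 1.180365

a=64.587 sag=11.649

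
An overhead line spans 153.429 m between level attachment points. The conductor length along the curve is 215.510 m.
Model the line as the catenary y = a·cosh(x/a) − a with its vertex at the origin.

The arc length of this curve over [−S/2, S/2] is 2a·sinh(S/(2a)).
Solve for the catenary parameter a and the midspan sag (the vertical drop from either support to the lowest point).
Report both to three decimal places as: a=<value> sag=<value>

a=51.983 sag=67.656

seed: a₀ = √(S³/(24(L−S))) = √(153.429³/(24·62.081)) = 49.235257
iter 1: u=1.558121  f(a)=+7.986e+00  f'(a)=-3.190e+00  a ← 49.235257 − (+7.986e+00/-3.190e+00) = 51.739176
iter 2: u=1.482716  f(a)=+6.497e-01  f'(a)=-2.690e+00  a ← 51.739176 − (+6.497e-01/-2.690e+00) = 51.980699
iter 3: u=1.475827  f(a)=+5.141e-03  f'(a)=-2.648e+00  a ← 51.980699 − (+5.141e-03/-2.648e+00) = 51.982640
iter 4: u=1.475772  f(a)=+3.275e-07  f'(a)=-2.647e+00  a ← 51.982640 − (+3.275e-07/-2.647e+00) = 51.982640
iter 5: u=1.475772  f(a)=-2.842e-14  f'(a)=-2.647e+00  a ← 51.982640 − (-2.842e-14/-2.647e+00) = 51.982640
converged: |Δa| < 1e-12 after 5 iterations
sag = a·(cosh(S/(2a)) − 1) = 51.982640·(cosh(1.475772) − 1) = 67.655710
T_max/T_min = cosh(S/(2a)) = 2.301506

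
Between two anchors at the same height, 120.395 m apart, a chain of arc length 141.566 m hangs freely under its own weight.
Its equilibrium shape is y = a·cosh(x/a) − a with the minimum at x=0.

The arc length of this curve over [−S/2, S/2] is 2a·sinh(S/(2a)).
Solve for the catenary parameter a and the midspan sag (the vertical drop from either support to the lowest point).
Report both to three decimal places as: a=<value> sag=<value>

a=60.092 sag=32.759

seed: a₀ = √(S³/(24(L−S))) = √(120.395³/(24·21.171)) = 58.605229
iter 1: u=1.027169  f(a)=+1.145e+00  f'(a)=-8.017e-01  a ← 58.605229 − (+1.145e+00/-8.017e-01) = 60.033931
iter 2: u=1.002725  f(a)=+4.322e-02  f'(a)=-7.422e-01  a ← 60.033931 − (+4.322e-02/-7.422e-01) = 60.092164
iter 3: u=1.001753  f(a)=+6.689e-05  f'(a)=-7.399e-01  a ← 60.092164 − (+6.689e-05/-7.399e-01) = 60.092254
iter 4: u=1.001751  f(a)=+1.608e-10  f'(a)=-7.399e-01  a ← 60.092254 − (+1.608e-10/-7.399e-01) = 60.092254
iter 5: u=1.001751  f(a)=+2.842e-14  f'(a)=-7.399e-01  a ← 60.092254 − (+2.842e-14/-7.399e-01) = 60.092254
converged: |Δa| < 1e-12 after 5 iterations
sag = a·(cosh(S/(2a)) − 1) = 60.092254·(cosh(1.001751) − 1) = 32.758767
T_max/T_min = cosh(S/(2a)) = 1.545141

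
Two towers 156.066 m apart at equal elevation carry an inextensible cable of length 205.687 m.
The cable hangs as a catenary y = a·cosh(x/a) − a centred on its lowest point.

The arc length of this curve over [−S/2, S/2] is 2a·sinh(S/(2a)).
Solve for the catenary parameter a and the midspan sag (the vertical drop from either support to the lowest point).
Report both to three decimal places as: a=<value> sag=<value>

a=59.015 sag=59.558

seed: a₀ = √(S³/(24(L−S))) = √(156.066³/(24·49.621)) = 56.496829
iter 1: u=1.381193  f(a)=+4.954e+00  f'(a)=-2.115e+00  a ← 56.496829 − (+4.954e+00/-2.115e+00) = 58.838688
iter 2: u=1.326219  f(a)=+3.247e-01  f'(a)=-1.846e+00  a ← 58.838688 − (+3.247e-01/-1.846e+00) = 59.014530
iter 3: u=1.322268  f(a)=+1.611e-03  f'(a)=-1.828e+00  a ← 59.014530 − (+1.611e-03/-1.828e+00) = 59.015411
iter 4: u=1.322248  f(a)=+4.009e-08  f'(a)=-1.828e+00  a ← 59.015411 − (+4.009e-08/-1.828e+00) = 59.015411
iter 5: u=1.322248  f(a)=-2.842e-14  f'(a)=-1.828e+00  a ← 59.015411 − (-2.842e-14/-1.828e+00) = 59.015411
converged: |Δa| < 1e-12 after 5 iterations
sag = a·(cosh(S/(2a)) − 1) = 59.015411·(cosh(1.322248) − 1) = 59.557791
T_max/T_min = cosh(S/(2a)) = 2.009190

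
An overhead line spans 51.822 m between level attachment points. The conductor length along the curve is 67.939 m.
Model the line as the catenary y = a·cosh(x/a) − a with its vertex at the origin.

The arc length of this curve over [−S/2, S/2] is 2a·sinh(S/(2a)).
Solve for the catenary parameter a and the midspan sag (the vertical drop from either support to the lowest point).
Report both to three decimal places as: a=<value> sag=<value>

a=19.796 sag=19.521

seed: a₀ = √(S³/(24(L−S))) = √(51.822³/(24·16.117)) = 18.968087
iter 1: u=1.366031  f(a)=+1.572e+00  f'(a)=-2.038e+00  a ← 18.968087 − (+1.572e+00/-2.038e+00) = 19.739449
iter 2: u=1.312651  f(a)=+1.010e-01  f'(a)=-1.784e+00  a ← 19.739449 − (+1.010e-01/-1.784e+00) = 19.796057
iter 3: u=1.308897  f(a)=+4.800e-04  f'(a)=-1.767e+00  a ← 19.796057 − (+4.800e-04/-1.767e+00) = 19.796328
iter 4: u=1.308879  f(a)=+1.096e-08  f'(a)=-1.767e+00  a ← 19.796328 − (+1.096e-08/-1.767e+00) = 19.796328
iter 5: u=1.308879  f(a)=+0.000e+00  f'(a)=-1.767e+00  a ← 19.796328 − (+0.000e+00/-1.767e+00) = 19.796328
converged: |Δa| < 1e-12 after 5 iterations
sag = a·(cosh(S/(2a)) − 1) = 19.796328·(cosh(1.308879) − 1) = 19.520609
T_max/T_min = cosh(S/(2a)) = 1.986072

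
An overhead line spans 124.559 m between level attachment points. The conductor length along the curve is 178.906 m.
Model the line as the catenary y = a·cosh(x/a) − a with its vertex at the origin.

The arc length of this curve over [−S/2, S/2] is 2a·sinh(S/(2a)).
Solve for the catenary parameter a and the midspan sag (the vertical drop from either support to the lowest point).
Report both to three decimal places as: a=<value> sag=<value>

a=40.794 sag=57.522

seed: a₀ = √(S³/(24(L−S))) = √(124.559³/(24·54.347)) = 38.491892
iter 1: u=1.617990  f(a)=+7.574e+00  f'(a)=-3.636e+00  a ← 38.491892 − (+7.574e+00/-3.636e+00) = 40.575066
iter 2: u=1.534921  f(a)=+6.583e-01  f'(a)=-3.029e+00  a ← 40.575066 − (+6.583e-01/-3.029e+00) = 40.792414
iter 3: u=1.526742  f(a)=+6.019e-03  f'(a)=-2.974e+00  a ← 40.792414 − (+6.019e-03/-2.974e+00) = 40.794438
iter 4: u=1.526666  f(a)=+5.134e-07  f'(a)=-2.973e+00  a ← 40.794438 − (+5.134e-07/-2.973e+00) = 40.794438
iter 5: u=1.526666  f(a)=+2.842e-14  f'(a)=-2.973e+00  a ← 40.794438 − (+2.842e-14/-2.973e+00) = 40.794438
converged: |Δa| < 1e-12 after 5 iterations
sag = a·(cosh(S/(2a)) − 1) = 40.794438·(cosh(1.526666) − 1) = 57.521509
T_max/T_min = cosh(S/(2a)) = 2.410033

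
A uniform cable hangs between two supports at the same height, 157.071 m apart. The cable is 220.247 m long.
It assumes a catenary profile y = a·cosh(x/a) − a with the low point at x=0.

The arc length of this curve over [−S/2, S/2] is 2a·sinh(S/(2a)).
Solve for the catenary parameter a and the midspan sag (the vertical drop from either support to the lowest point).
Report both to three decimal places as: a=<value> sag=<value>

seed: a₀ = √(S³/(24(L−S))) = √(157.071³/(24·63.176)) = 50.554792
iter 1: u=1.553473  f(a)=+8.076e+00  f'(a)=-3.157e+00  a ← 50.554792 − (+8.076e+00/-3.157e+00) = 53.113079
iter 2: u=1.478647  f(a)=+6.535e-01  f'(a)=-2.665e+00  a ← 53.113079 − (+6.535e-01/-2.665e+00) = 53.358316
iter 3: u=1.471851  f(a)=+5.112e-03  f'(a)=-2.623e+00  a ← 53.358316 − (+5.112e-03/-2.623e+00) = 53.360265
iter 4: u=1.471797  f(a)=+3.182e-07  f'(a)=-2.623e+00  a ← 53.360265 − (+3.182e-07/-2.623e+00) = 53.360265
iter 5: u=1.471797  f(a)=+2.842e-14  f'(a)=-2.623e+00  a ← 53.360265 − (+2.842e-14/-2.623e+00) = 53.360265
converged: |Δa| < 1e-12 after 5 iterations
sag = a·(cosh(S/(2a)) − 1) = 53.360265·(cosh(1.471797) − 1) = 69.010087
T_max/T_min = cosh(S/(2a)) = 2.293286

a=53.360 sag=69.010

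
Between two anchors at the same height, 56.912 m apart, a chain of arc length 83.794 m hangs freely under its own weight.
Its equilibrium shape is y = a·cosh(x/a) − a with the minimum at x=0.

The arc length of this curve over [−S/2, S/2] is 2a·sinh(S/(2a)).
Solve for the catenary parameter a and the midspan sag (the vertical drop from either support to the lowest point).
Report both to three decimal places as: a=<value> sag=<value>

seed: a₀ = √(S³/(24(L−S))) = √(56.912³/(24·26.882)) = 16.903217
iter 1: u=1.683467  f(a)=+4.077e+00  f'(a)=-4.178e+00  a ← 16.903217 − (+4.077e+00/-4.178e+00) = 17.878894
iter 2: u=1.591597  f(a)=+3.796e-01  f'(a)=-3.433e+00  a ← 17.878894 − (+3.796e-01/-3.433e+00) = 17.989462
iter 3: u=1.581815  f(a)=+4.038e-03  f'(a)=-3.361e+00  a ← 17.989462 − (+4.038e-03/-3.361e+00) = 17.990664
iter 4: u=1.581709  f(a)=+4.677e-07  f'(a)=-3.360e+00  a ← 17.990664 − (+4.677e-07/-3.360e+00) = 17.990664
iter 5: u=1.581709  f(a)=+1.421e-14  f'(a)=-3.360e+00  a ← 17.990664 − (+1.421e-14/-3.360e+00) = 17.990664
converged: |Δa| < 1e-12 after 5 iterations
sag = a·(cosh(S/(2a)) − 1) = 17.990664·(cosh(1.581709) − 1) = 27.605636
T_max/T_min = cosh(S/(2a)) = 2.534442

a=17.991 sag=27.606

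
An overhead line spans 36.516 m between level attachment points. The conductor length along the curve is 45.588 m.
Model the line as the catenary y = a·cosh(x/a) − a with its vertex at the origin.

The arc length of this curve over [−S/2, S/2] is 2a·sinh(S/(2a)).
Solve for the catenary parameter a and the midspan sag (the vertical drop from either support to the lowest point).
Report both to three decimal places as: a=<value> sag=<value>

a=15.482 sag=12.072

seed: a₀ = √(S³/(24(L−S))) = √(36.516³/(24·9.072)) = 14.954354
iter 1: u=1.220915  f(a)=+7.007e-01  f'(a)=-1.404e+00  a ← 14.954354 − (+7.007e-01/-1.404e+00) = 15.453377
iter 2: u=1.181489  f(a)=+3.660e-02  f'(a)=-1.261e+00  a ← 15.453377 − (+3.660e-02/-1.261e+00) = 15.482405
iter 3: u=1.179274  f(a)=+1.120e-04  f'(a)=-1.253e+00  a ← 15.482405 − (+1.120e-04/-1.253e+00) = 15.482494
iter 4: u=1.179267  f(a)=+1.057e-09  f'(a)=-1.253e+00  a ← 15.482494 − (+1.057e-09/-1.253e+00) = 15.482494
iter 5: u=1.179267  f(a)=-7.105e-15  f'(a)=-1.253e+00  a ← 15.482494 − (-7.105e-15/-1.253e+00) = 15.482494
converged: |Δa| < 1e-12 after 5 iterations
sag = a·(cosh(S/(2a)) − 1) = 15.482494·(cosh(1.179267) − 1) = 12.072434
T_max/T_min = cosh(S/(2a)) = 1.779747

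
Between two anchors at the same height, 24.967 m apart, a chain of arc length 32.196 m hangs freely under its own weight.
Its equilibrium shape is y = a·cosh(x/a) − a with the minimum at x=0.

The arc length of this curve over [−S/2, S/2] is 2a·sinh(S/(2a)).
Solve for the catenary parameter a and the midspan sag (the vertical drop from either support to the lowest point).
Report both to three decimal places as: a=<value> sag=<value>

seed: a₀ = √(S³/(24(L−S))) = √(24.967³/(24·7.229)) = 9.471196
iter 1: u=1.318049  f(a)=+6.545e-01  f'(a)=-1.809e+00  a ← 9.471196 − (+6.545e-01/-1.809e+00) = 9.833077
iter 2: u=1.269542  f(a)=+3.938e-02  f'(a)=-1.597e+00  a ← 9.833077 − (+3.938e-02/-1.597e+00) = 9.857738
iter 3: u=1.266366  f(a)=+1.628e-04  f'(a)=-1.584e+00  a ← 9.857738 − (+1.628e-04/-1.584e+00) = 9.857841
iter 4: u=1.266352  f(a)=+2.806e-09  f'(a)=-1.584e+00  a ← 9.857841 − (+2.806e-09/-1.584e+00) = 9.857841
iter 5: u=1.266352  f(a)=+0.000e+00  f'(a)=-1.584e+00  a ← 9.857841 − (+0.000e+00/-1.584e+00) = 9.857841
converged: |Δa| < 1e-12 after 5 iterations
sag = a·(cosh(S/(2a)) − 1) = 9.857841·(cosh(1.266352) − 1) = 9.018669
T_max/T_min = cosh(S/(2a)) = 1.914873

a=9.858 sag=9.019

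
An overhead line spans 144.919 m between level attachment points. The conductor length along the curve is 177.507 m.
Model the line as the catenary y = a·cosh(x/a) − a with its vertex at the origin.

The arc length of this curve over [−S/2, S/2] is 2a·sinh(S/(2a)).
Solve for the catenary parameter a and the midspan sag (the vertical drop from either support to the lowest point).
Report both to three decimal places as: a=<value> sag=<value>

seed: a₀ = √(S³/(24(L−S))) = √(144.919³/(24·32.588)) = 62.381170
iter 1: u=1.161560  f(a)=+2.270e+00  f'(a)=-1.193e+00  a ← 62.381170 − (+2.270e+00/-1.193e+00) = 64.284684
iter 2: u=1.127166  f(a)=+1.081e-01  f'(a)=-1.082e+00  a ← 64.284684 − (+1.081e-01/-1.082e+00) = 64.384590
iter 3: u=1.125417  f(a)=+2.719e-04  f'(a)=-1.076e+00  a ← 64.384590 − (+2.719e-04/-1.076e+00) = 64.384843
iter 4: u=1.125412  f(a)=+1.731e-09  f'(a)=-1.076e+00  a ← 64.384843 − (+1.731e-09/-1.076e+00) = 64.384843
iter 5: u=1.125412  f(a)=+0.000e+00  f'(a)=-1.076e+00  a ← 64.384843 − (+0.000e+00/-1.076e+00) = 64.384843
converged: |Δa| < 1e-12 after 5 iterations
sag = a·(cosh(S/(2a)) − 1) = 64.384843·(cosh(1.125412) − 1) = 45.262737
T_max/T_min = cosh(S/(2a)) = 1.703003

a=64.385 sag=45.263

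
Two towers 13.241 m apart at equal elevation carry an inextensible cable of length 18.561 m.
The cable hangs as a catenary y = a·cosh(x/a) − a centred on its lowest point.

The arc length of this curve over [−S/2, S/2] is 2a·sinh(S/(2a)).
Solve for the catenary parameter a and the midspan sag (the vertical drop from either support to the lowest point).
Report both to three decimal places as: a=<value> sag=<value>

a=4.500 sag=5.814

seed: a₀ = √(S³/(24(L−S))) = √(13.241³/(24·5.320)) = 4.264025
iter 1: u=1.552641  f(a)=+6.793e-01  f'(a)=-3.151e+00  a ← 4.264025 − (+6.793e-01/-3.151e+00) = 4.479611
iter 2: u=1.477919  f(a)=+5.492e-02  f'(a)=-2.660e+00  a ← 4.479611 − (+5.492e-02/-2.660e+00) = 4.500254
iter 3: u=1.471139  f(a)=+4.287e-04  f'(a)=-2.619e+00  a ← 4.500254 − (+4.287e-04/-2.619e+00) = 4.500417
iter 4: u=1.471086  f(a)=+2.657e-08  f'(a)=-2.619e+00  a ← 4.500417 − (+2.657e-08/-2.619e+00) = 4.500417
iter 5: u=1.471086  f(a)=+3.553e-15  f'(a)=-2.619e+00  a ← 4.500417 − (+3.553e-15/-2.619e+00) = 4.500417
converged: |Δa| < 1e-12 after 5 iterations
sag = a·(cosh(S/(2a)) − 1) = 4.500417·(cosh(1.471086) − 1) = 5.813720
T_max/T_min = cosh(S/(2a)) = 2.291818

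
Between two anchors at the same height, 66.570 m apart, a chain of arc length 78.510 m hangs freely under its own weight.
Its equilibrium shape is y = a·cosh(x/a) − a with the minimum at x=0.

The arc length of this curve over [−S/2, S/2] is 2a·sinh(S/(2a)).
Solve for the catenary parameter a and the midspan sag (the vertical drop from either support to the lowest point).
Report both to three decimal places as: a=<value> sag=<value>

seed: a₀ = √(S³/(24(L−S))) = √(66.570³/(24·11.940)) = 32.085592
iter 1: u=1.037382  f(a)=+6.592e-01  f'(a)=-8.275e-01  a ← 32.085592 − (+6.592e-01/-8.275e-01) = 32.882187
iter 2: u=1.012250  f(a)=+2.535e-02  f'(a)=-7.650e-01  a ← 32.882187 − (+2.535e-02/-7.650e-01) = 32.915322
iter 3: u=1.011231  f(a)=+4.080e-05  f'(a)=-7.625e-01  a ← 32.915322 − (+4.080e-05/-7.625e-01) = 32.915375
iter 4: u=1.011230  f(a)=+1.061e-10  f'(a)=-7.625e-01  a ← 32.915375 − (+1.061e-10/-7.625e-01) = 32.915375
iter 5: u=1.011230  f(a)=+1.421e-14  f'(a)=-7.625e-01  a ← 32.915375 − (+1.421e-14/-7.625e-01) = 32.915375
converged: |Δa| < 1e-12 after 5 iterations
sag = a·(cosh(S/(2a)) − 1) = 32.915375·(cosh(1.011230) − 1) = 18.313298
T_max/T_min = cosh(S/(2a)) = 1.556375

a=32.915 sag=18.313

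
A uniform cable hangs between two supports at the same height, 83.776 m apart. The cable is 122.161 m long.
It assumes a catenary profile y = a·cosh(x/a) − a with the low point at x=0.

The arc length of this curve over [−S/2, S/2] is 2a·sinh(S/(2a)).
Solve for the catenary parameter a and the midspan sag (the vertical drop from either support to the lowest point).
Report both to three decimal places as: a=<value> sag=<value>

seed: a₀ = √(S³/(24(L−S))) = √(83.776³/(24·38.385)) = 25.263472
iter 1: u=1.658046  f(a)=+5.635e+00  f'(a)=-3.960e+00  a ← 25.263472 − (+5.635e+00/-3.960e+00) = 26.686303
iter 2: u=1.569644  f(a)=+5.111e-01  f'(a)=-3.272e+00  a ← 26.686303 − (+5.111e-01/-3.272e+00) = 26.842513
iter 3: u=1.560510  f(a)=+5.131e-03  f'(a)=-3.207e+00  a ← 26.842513 − (+5.131e-03/-3.207e+00) = 26.844113
iter 4: u=1.560417  f(a)=+5.285e-07  f'(a)=-3.206e+00  a ← 26.844113 − (+5.285e-07/-3.206e+00) = 26.844113
iter 5: u=1.560417  f(a)=+1.421e-14  f'(a)=-3.206e+00  a ← 26.844113 − (+1.421e-14/-3.206e+00) = 26.844113
converged: |Δa| < 1e-12 after 5 iterations
sag = a·(cosh(S/(2a)) − 1) = 26.844113·(cosh(1.560417) − 1) = 39.874954
T_max/T_min = cosh(S/(2a)) = 2.485426

a=26.844 sag=39.875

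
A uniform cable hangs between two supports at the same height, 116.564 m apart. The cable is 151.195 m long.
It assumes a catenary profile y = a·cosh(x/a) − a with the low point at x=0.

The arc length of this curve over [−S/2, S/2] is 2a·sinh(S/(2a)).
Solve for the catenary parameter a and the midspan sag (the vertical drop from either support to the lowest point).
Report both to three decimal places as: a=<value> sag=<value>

a=45.478 sag=42.744

seed: a₀ = √(S³/(24(L−S))) = √(116.564³/(24·34.631)) = 43.652440
iter 1: u=1.335137  f(a)=+3.221e+00  f'(a)=-1.888e+00  a ← 43.652440 − (+3.221e+00/-1.888e+00) = 45.358342
iter 2: u=1.284924  f(a)=+1.984e-01  f'(a)=-1.662e+00  a ← 45.358342 − (+1.984e-01/-1.662e+00) = 45.477736
iter 3: u=1.281550  f(a)=+8.625e-04  f'(a)=-1.648e+00  a ← 45.477736 − (+8.625e-04/-1.648e+00) = 45.478260
iter 4: u=1.281535  f(a)=+1.645e-08  f'(a)=-1.648e+00  a ← 45.478260 − (+1.645e-08/-1.648e+00) = 45.478260
iter 5: u=1.281535  f(a)=+2.842e-14  f'(a)=-1.648e+00  a ← 45.478260 − (+2.842e-14/-1.648e+00) = 45.478260
converged: |Δa| < 1e-12 after 5 iterations
sag = a·(cosh(S/(2a)) − 1) = 45.478260·(cosh(1.281535) − 1) = 42.744493
T_max/T_min = cosh(S/(2a)) = 1.939888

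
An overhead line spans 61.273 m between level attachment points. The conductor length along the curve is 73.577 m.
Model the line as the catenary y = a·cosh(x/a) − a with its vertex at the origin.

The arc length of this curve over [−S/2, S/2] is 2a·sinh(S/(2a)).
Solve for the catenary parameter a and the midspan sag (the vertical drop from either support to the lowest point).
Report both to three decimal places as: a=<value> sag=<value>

a=28.716 sag=17.953

seed: a₀ = √(S³/(24(L−S))) = √(61.273³/(24·12.304)) = 27.910970
iter 1: u=1.097651  f(a)=+7.628e-01  f'(a)=-9.926e-01  a ← 27.910970 − (+7.628e-01/-9.926e-01) = 28.679527
iter 2: u=1.068236  f(a)=+3.264e-02  f'(a)=-9.093e-01  a ← 28.679527 − (+3.264e-02/-9.093e-01) = 28.715428
iter 3: u=1.066900  f(a)=+6.569e-05  f'(a)=-9.056e-01  a ← 28.715428 − (+6.569e-05/-9.056e-01) = 28.715500
iter 4: u=1.066898  f(a)=+2.672e-10  f'(a)=-9.056e-01  a ← 28.715500 − (+2.672e-10/-9.056e-01) = 28.715500
iter 5: u=1.066898  f(a)=-1.421e-14  f'(a)=-9.056e-01  a ← 28.715500 − (-1.421e-14/-9.056e-01) = 28.715500
converged: |Δa| < 1e-12 after 5 iterations
sag = a·(cosh(S/(2a)) − 1) = 28.715500·(cosh(1.066898) − 1) = 17.953265
T_max/T_min = cosh(S/(2a)) = 1.625212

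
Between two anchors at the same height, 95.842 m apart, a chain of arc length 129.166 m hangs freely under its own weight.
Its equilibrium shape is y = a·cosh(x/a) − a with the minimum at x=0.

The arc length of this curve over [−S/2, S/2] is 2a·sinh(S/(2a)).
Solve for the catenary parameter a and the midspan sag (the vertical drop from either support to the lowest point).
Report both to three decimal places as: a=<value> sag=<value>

a=34.786 sag=38.569

seed: a₀ = √(S³/(24(L−S))) = √(95.842³/(24·33.324)) = 33.177955
iter 1: u=1.444363  f(a)=+3.654e+00  f'(a)=-2.460e+00  a ← 33.177955 − (+3.654e+00/-2.460e+00) = 34.663018
iter 2: u=1.382482  f(a)=+2.596e-01  f'(a)=-2.122e+00  a ← 34.663018 − (+2.596e-01/-2.122e+00) = 34.785373
iter 3: u=1.377619  f(a)=+1.533e-03  f'(a)=-2.097e+00  a ← 34.785373 − (+1.533e-03/-2.097e+00) = 34.786104
iter 4: u=1.377590  f(a)=+5.412e-08  f'(a)=-2.097e+00  a ← 34.786104 − (+5.412e-08/-2.097e+00) = 34.786104
iter 5: u=1.377590  f(a)=-2.842e-14  f'(a)=-2.097e+00  a ← 34.786104 − (-2.842e-14/-2.097e+00) = 34.786104
converged: |Δa| < 1e-12 after 5 iterations
sag = a·(cosh(S/(2a)) − 1) = 34.786104·(cosh(1.377590) − 1) = 38.569447
T_max/T_min = cosh(S/(2a)) = 2.108760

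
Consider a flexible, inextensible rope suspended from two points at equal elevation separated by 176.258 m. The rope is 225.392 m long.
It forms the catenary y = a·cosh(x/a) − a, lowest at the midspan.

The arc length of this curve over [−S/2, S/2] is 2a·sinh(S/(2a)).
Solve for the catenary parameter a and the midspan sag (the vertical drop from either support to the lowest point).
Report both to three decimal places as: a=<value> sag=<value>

a=70.828 sag=62.277

seed: a₀ = √(S³/(24(L−S))) = √(176.258³/(24·49.134)) = 68.143836
iter 1: u=1.293279  f(a)=+4.276e+00  f'(a)=-1.698e+00  a ← 68.143836 − (+4.276e+00/-1.698e+00) = 70.662199
iter 2: u=1.247187  f(a)=+2.485e-01  f'(a)=-1.506e+00  a ← 70.662199 − (+2.485e-01/-1.506e+00) = 70.827207
iter 3: u=1.244282  f(a)=+9.536e-04  f'(a)=-1.494e+00  a ← 70.827207 − (+9.536e-04/-1.494e+00) = 70.827845
iter 4: u=1.244271  f(a)=+1.416e-08  f'(a)=-1.494e+00  a ← 70.827845 − (+1.416e-08/-1.494e+00) = 70.827845
iter 5: u=1.244271  f(a)=+0.000e+00  f'(a)=-1.494e+00  a ← 70.827845 − (+0.000e+00/-1.494e+00) = 70.827845
converged: |Δa| < 1e-12 after 5 iterations
sag = a·(cosh(S/(2a)) − 1) = 70.827845·(cosh(1.244271) − 1) = 62.277271
T_max/T_min = cosh(S/(2a)) = 1.879277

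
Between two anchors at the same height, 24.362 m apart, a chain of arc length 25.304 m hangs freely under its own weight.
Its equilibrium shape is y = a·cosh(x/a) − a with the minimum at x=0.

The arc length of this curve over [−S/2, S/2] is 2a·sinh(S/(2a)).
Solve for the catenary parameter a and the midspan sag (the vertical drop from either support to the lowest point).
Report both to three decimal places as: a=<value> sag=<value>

a=25.435 sag=2.973

seed: a₀ = √(S³/(24(L−S))) = √(24.362³/(24·0.942)) = 25.289389
iter 1: u=0.481664  f(a)=+1.099e-02  f'(a)=-7.624e-02  a ← 25.289389 − (+1.099e-02/-7.624e-02) = 25.433509
iter 2: u=0.478935  f(a)=+9.464e-05  f'(a)=-7.493e-02  a ← 25.433509 − (+9.464e-05/-7.493e-02) = 25.434772
iter 3: u=0.478911  f(a)=+7.156e-09  f'(a)=-7.492e-02  a ← 25.434772 − (+7.156e-09/-7.492e-02) = 25.434772
iter 4: u=0.478911  f(a)=-7.105e-15  f'(a)=-7.492e-02  a ← 25.434772 − (-7.105e-15/-7.492e-02) = 25.434772
converged: |Δa| < 1e-12 after 4 iterations
sag = a·(cosh(S/(2a)) − 1) = 25.434772·(cosh(0.478911) − 1) = 2.972986
T_max/T_min = cosh(S/(2a)) = 1.116887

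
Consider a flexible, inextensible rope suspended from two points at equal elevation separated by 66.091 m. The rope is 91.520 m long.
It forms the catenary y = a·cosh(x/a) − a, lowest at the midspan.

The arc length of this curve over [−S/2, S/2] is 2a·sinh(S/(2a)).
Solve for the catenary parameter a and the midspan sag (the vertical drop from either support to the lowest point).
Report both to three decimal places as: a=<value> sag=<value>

seed: a₀ = √(S³/(24(L−S))) = √(66.091³/(24·25.429)) = 21.749197
iter 1: u=1.519389  f(a)=+3.102e+00  f'(a)=-2.925e+00  a ← 21.749197 − (+3.102e+00/-2.925e+00) = 22.809765
iter 2: u=1.448744  f(a)=+2.413e-01  f'(a)=-2.486e+00  a ← 22.809765 − (+2.413e-01/-2.486e+00) = 22.906845
iter 3: u=1.442604  f(a)=+1.733e-03  f'(a)=-2.450e+00  a ← 22.906845 − (+1.733e-03/-2.450e+00) = 22.907553
iter 4: u=1.442559  f(a)=+9.079e-08  f'(a)=-2.450e+00  a ← 22.907553 − (+9.079e-08/-2.450e+00) = 22.907553
iter 5: u=1.442559  f(a)=+1.421e-14  f'(a)=-2.450e+00  a ← 22.907553 − (+1.421e-14/-2.450e+00) = 22.907553
converged: |Δa| < 1e-12 after 5 iterations
sag = a·(cosh(S/(2a)) − 1) = 22.907553·(cosh(1.442559) − 1) = 28.266010
T_max/T_min = cosh(S/(2a)) = 2.233917

a=22.908 sag=28.266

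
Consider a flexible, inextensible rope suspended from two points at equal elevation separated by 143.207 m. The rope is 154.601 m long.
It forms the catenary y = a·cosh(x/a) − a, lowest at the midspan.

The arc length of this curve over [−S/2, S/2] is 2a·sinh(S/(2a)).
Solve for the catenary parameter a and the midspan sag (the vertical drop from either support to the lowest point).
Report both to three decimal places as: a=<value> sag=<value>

a=104.849 sag=25.415

seed: a₀ = √(S³/(24(L−S))) = √(143.207³/(24·11.394)) = 103.634091
iter 1: u=0.690926  f(a)=+2.751e-01  f'(a)=-2.306e-01  a ← 103.634091 − (+2.751e-01/-2.306e-01) = 104.827128
iter 2: u=0.683063  f(a)=+4.822e-03  f'(a)=-2.225e-01  a ← 104.827128 − (+4.822e-03/-2.225e-01) = 104.848796
iter 3: u=0.682922  f(a)=+1.541e-06  f'(a)=-2.224e-01  a ← 104.848796 − (+1.541e-06/-2.224e-01) = 104.848803
iter 4: u=0.682921  f(a)=+1.705e-13  f'(a)=-2.224e-01  a ← 104.848803 − (+1.705e-13/-2.224e-01) = 104.848803
converged: |Δa| < 1e-12 after 4 iterations
sag = a·(cosh(S/(2a)) − 1) = 104.848803·(cosh(0.682921) − 1) = 25.414925
T_max/T_min = cosh(S/(2a)) = 1.242396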